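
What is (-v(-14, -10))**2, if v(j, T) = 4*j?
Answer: 3136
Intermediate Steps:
(-v(-14, -10))**2 = (-4*(-14))**2 = (-1*(-56))**2 = 56**2 = 3136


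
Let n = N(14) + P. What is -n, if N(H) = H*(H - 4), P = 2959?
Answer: -3099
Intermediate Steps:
N(H) = H*(-4 + H)
n = 3099 (n = 14*(-4 + 14) + 2959 = 14*10 + 2959 = 140 + 2959 = 3099)
-n = -1*3099 = -3099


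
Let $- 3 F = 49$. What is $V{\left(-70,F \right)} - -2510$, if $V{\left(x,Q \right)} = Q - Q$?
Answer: $2510$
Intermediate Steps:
$F = - \frac{49}{3}$ ($F = \left(- \frac{1}{3}\right) 49 = - \frac{49}{3} \approx -16.333$)
$V{\left(x,Q \right)} = 0$
$V{\left(-70,F \right)} - -2510 = 0 - -2510 = 0 + 2510 = 2510$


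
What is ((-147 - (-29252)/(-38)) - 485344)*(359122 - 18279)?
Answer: -3149033139065/19 ≈ -1.6574e+11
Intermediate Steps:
((-147 - (-29252)/(-38)) - 485344)*(359122 - 18279) = ((-147 - (-29252)*(-1)/38) - 485344)*340843 = ((-147 - 206*71/19) - 485344)*340843 = ((-147 - 14626/19) - 485344)*340843 = (-17419/19 - 485344)*340843 = -9238955/19*340843 = -3149033139065/19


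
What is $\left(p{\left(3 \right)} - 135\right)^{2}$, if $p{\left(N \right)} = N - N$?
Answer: $18225$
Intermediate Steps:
$p{\left(N \right)} = 0$
$\left(p{\left(3 \right)} - 135\right)^{2} = \left(0 - 135\right)^{2} = \left(-135\right)^{2} = 18225$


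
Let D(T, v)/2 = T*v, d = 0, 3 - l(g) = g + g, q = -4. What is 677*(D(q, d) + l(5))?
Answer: -4739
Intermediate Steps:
l(g) = 3 - 2*g (l(g) = 3 - (g + g) = 3 - 2*g)
D(T, v) = 2*T*v (D(T, v) = 2*(T*v) = 2*T*v)
677*(D(q, d) + l(5)) = 677*(2*(-4)*0 + (3 - 2*5)) = 677*(0 + (3 - 10)) = 677*(0 - 7) = 677*(-7) = -4739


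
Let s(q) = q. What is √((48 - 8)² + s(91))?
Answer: √1691 ≈ 41.122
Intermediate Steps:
√((48 - 8)² + s(91)) = √((48 - 8)² + 91) = √(40² + 91) = √(1600 + 91) = √1691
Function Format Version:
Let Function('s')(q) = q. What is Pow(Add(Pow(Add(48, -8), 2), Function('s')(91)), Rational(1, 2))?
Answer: Pow(1691, Rational(1, 2)) ≈ 41.122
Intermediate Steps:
Pow(Add(Pow(Add(48, -8), 2), Function('s')(91)), Rational(1, 2)) = Pow(Add(Pow(Add(48, -8), 2), 91), Rational(1, 2)) = Pow(Add(Pow(40, 2), 91), Rational(1, 2)) = Pow(Add(1600, 91), Rational(1, 2)) = Pow(1691, Rational(1, 2))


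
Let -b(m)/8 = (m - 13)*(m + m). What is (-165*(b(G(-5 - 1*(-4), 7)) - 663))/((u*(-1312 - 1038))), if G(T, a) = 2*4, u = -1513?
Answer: 759/711110 ≈ 0.0010673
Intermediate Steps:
G(T, a) = 8
b(m) = -16*m*(-13 + m) (b(m) = -8*(m - 13)*(m + m) = -8*(-13 + m)*2*m = -16*m*(-13 + m))
(-165*(b(G(-5 - 1*(-4), 7)) - 663))/((u*(-1312 - 1038))) = (-165*(16*8*(13 - 1*8) - 663))/((-1513*(-1312 - 1038))) = (-165*(16*8*(13 - 8) - 663))/((-1513*(-2350))) = -165*(16*8*5 - 663)/3555550 = -165*(640 - 663)*(1/3555550) = -165*(-23)*(1/3555550) = 3795*(1/3555550) = 759/711110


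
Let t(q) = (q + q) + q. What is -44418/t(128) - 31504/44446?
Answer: -165524997/1422272 ≈ -116.38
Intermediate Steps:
t(q) = 3*q (t(q) = 2*q + q = 3*q)
-44418/t(128) - 31504/44446 = -44418/(3*128) - 31504/44446 = -44418/384 - 31504*1/44446 = -44418*1/384 - 15752/22223 = -7403/64 - 15752/22223 = -165524997/1422272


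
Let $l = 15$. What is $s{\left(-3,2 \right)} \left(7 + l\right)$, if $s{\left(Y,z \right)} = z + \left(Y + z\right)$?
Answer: $22$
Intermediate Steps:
$s{\left(Y,z \right)} = Y + 2 z$
$s{\left(-3,2 \right)} \left(7 + l\right) = \left(-3 + 2 \cdot 2\right) \left(7 + 15\right) = \left(-3 + 4\right) 22 = 1 \cdot 22 = 22$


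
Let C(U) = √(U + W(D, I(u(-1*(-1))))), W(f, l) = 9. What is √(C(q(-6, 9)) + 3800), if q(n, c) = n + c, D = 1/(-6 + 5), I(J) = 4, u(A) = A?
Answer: √(3800 + 2*√3) ≈ 61.672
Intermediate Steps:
D = -1 (D = 1/(-1) = -1)
q(n, c) = c + n
C(U) = √(9 + U) (C(U) = √(U + 9) = √(9 + U))
√(C(q(-6, 9)) + 3800) = √(√(9 + (9 - 6)) + 3800) = √(√(9 + 3) + 3800) = √(√12 + 3800) = √(2*√3 + 3800) = √(3800 + 2*√3)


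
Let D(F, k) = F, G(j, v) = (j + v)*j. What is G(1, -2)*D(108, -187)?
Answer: -108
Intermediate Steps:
G(j, v) = j*(j + v)
G(1, -2)*D(108, -187) = (1*(1 - 2))*108 = (1*(-1))*108 = -1*108 = -108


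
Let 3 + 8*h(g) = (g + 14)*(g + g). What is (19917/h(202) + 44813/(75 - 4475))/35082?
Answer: -1069782931/4489892589600 ≈ -0.00023826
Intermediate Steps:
h(g) = -3/8 + g*(14 + g)/4 (h(g) = -3/8 + ((g + 14)*(g + g))/8 = -3/8 + ((14 + g)*(2*g))/8 = -3/8 + (2*g*(14 + g))/8 = -3/8 + g*(14 + g)/4)
(19917/h(202) + 44813/(75 - 4475))/35082 = (19917/(-3/8 + (¼)*202² + (7/2)*202) + 44813/(75 - 4475))/35082 = (19917/(-3/8 + (¼)*40804 + 707) + 44813/(-4400))*(1/35082) = (19917/(-3/8 + 10201 + 707) + 44813*(-1/4400))*(1/35082) = (19917/(87261/8) - 44813/4400)*(1/35082) = (19917*(8/87261) - 44813/4400)*(1/35082) = (53112/29087 - 44813/4400)*(1/35082) = -1069782931/127982800*1/35082 = -1069782931/4489892589600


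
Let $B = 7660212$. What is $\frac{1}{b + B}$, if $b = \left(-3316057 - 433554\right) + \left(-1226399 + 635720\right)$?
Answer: $\frac{1}{3319922} \approx 3.0121 \cdot 10^{-7}$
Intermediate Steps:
$b = -4340290$ ($b = -3749611 - 590679 = -4340290$)
$\frac{1}{b + B} = \frac{1}{-4340290 + 7660212} = \frac{1}{3319922}$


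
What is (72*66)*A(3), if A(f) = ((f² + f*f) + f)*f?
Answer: 299376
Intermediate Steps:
A(f) = f*(f + 2*f²) (A(f) = ((f² + f²) + f)*f = (2*f² + f)*f = (f + 2*f²)*f = f*(f + 2*f²))
(72*66)*A(3) = (72*66)*(3²*(1 + 2*3)) = 4752*(9*(1 + 6)) = 4752*(9*7) = 4752*63 = 299376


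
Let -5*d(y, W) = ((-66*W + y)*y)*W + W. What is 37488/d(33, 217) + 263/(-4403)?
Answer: -232908328/4022585203 ≈ -0.057900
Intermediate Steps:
d(y, W) = -W/5 - W*y*(y - 66*W)/5 (d(y, W) = -(((-66*W + y)*y)*W + W)/5 = -(((y - 66*W)*y)*W + W)/5 = -((y*(y - 66*W))*W + W)/5 = -(W*y*(y - 66*W) + W)/5 = -(W + W*y*(y - 66*W))/5 = -W/5 - W*y*(y - 66*W)/5)
37488/d(33, 217) + 263/(-4403) = 37488/(((⅕)*217*(-1 - 1*33² + 66*217*33))) + 263/(-4403) = 37488/(((⅕)*217*(-1 - 1*1089 + 472626))) + 263*(-1/4403) = 37488/(((⅕)*217*(-1 - 1089 + 472626))) - 263/4403 = 37488/(((⅕)*217*471536)) - 263/4403 = 37488/(102323312/5) - 263/4403 = 37488*(5/102323312) - 263/4403 = 11715/6395207 - 263/4403 = -232908328/4022585203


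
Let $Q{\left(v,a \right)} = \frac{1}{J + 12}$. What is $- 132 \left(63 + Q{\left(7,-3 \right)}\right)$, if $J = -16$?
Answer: $-8283$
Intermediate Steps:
$Q{\left(v,a \right)} = - \frac{1}{4}$ ($Q{\left(v,a \right)} = \frac{1}{-16 + 12} = \frac{1}{-4} = - \frac{1}{4}$)
$- 132 \left(63 + Q{\left(7,-3 \right)}\right) = - 132 \left(63 - \frac{1}{4}\right) = \left(-132\right) \frac{251}{4} = -8283$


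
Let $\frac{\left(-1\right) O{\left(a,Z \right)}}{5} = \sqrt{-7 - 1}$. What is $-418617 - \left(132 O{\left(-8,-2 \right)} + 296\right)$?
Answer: $-418913 + 1320 i \sqrt{2} \approx -4.1891 \cdot 10^{5} + 1866.8 i$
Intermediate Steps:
$O{\left(a,Z \right)} = - 10 i \sqrt{2}$ ($O{\left(a,Z \right)} = - 5 \sqrt{-7 - 1} = - 5 \sqrt{-8} = - 5 \cdot 2 i \sqrt{2} = - 10 i \sqrt{2}$)
$-418617 - \left(132 O{\left(-8,-2 \right)} + 296\right) = -418617 - \left(132 \left(- 10 i \sqrt{2}\right) + 296\right) = -418617 - \left(- 1320 i \sqrt{2} + 296\right) = -418617 - \left(296 - 1320 i \sqrt{2}\right) = -418913 + 1320 i \sqrt{2}$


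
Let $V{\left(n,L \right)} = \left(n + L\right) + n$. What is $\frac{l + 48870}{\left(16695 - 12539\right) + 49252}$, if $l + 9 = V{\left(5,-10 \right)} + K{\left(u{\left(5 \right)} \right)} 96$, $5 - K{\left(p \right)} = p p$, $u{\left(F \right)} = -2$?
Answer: $\frac{48957}{53408} \approx 0.91666$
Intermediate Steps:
$V{\left(n,L \right)} = L + 2 n$ ($V{\left(n,L \right)} = \left(L + n\right) + n = L + 2 n$)
$K{\left(p \right)} = 5 - p^{2}$ ($K{\left(p \right)} = 5 - p p = 5 - p^{2}$)
$l = 87$ ($l = -9 + \left(\left(-10 + 2 \cdot 5\right) + \left(5 - \left(-2\right)^{2}\right) 96\right) = -9 + \left(\left(-10 + 10\right) + \left(5 - 4\right) 96\right) = -9 + \left(0 + \left(5 - 4\right) 96\right) = -9 + \left(0 + 1 \cdot 96\right) = -9 + \left(0 + 96\right) = -9 + 96 = 87$)
$\frac{l + 48870}{\left(16695 - 12539\right) + 49252} = \frac{87 + 48870}{\left(16695 - 12539\right) + 49252} = \frac{48957}{\left(16695 - 12539\right) + 49252} = \frac{48957}{4156 + 49252} = \frac{48957}{53408}$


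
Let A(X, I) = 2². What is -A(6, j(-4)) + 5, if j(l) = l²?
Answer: 1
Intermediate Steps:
A(X, I) = 4
-A(6, j(-4)) + 5 = -1*4 + 5 = -4 + 5 = 1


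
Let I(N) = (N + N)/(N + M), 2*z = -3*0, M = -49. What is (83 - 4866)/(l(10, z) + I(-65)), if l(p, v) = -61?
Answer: 272631/3412 ≈ 79.904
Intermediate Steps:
z = 0 (z = (-3*0)/2 = (½)*0 = 0)
I(N) = 2*N/(-49 + N) (I(N) = (N + N)/(N - 49) = (2*N)/(-49 + N) = 2*N/(-49 + N))
(83 - 4866)/(l(10, z) + I(-65)) = (83 - 4866)/(-61 + 2*(-65)/(-49 - 65)) = -4783/(-61 + 2*(-65)/(-114)) = -4783/(-61 + 2*(-65)*(-1/114)) = -4783/(-61 + 65/57) = -4783/(-3412/57) = -4783*(-57/3412) = 272631/3412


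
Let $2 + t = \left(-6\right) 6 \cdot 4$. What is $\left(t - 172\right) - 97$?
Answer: $-415$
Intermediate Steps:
$t = -146$ ($t = -2 + \left(-6\right) 6 \cdot 4 = -2 - 144 = -146$)
$\left(t - 172\right) - 97 = \left(-146 - 172\right) - 97 = -318 - 97 = -415$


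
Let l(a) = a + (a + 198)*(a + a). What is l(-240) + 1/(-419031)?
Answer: 8347097519/419031 ≈ 19920.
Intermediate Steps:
l(a) = a + 2*a*(198 + a) (l(a) = a + (198 + a)*(2*a) = a + 2*a*(198 + a))
l(-240) + 1/(-419031) = -240*(397 + 2*(-240)) + 1/(-419031) = -240*(397 - 480) - 1/419031 = -240*(-83) - 1/419031 = 19920 - 1/419031 = 8347097519/419031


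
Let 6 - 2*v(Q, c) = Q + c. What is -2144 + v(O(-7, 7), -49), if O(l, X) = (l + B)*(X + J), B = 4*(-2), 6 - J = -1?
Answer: -4023/2 ≈ -2011.5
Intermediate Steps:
J = 7 (J = 6 - 1*(-1) = 6 + 1 = 7)
B = -8
O(l, X) = (-8 + l)*(7 + X) (O(l, X) = (l - 8)*(X + 7) = (-8 + l)*(7 + X))
v(Q, c) = 3 - Q/2 - c/2 (v(Q, c) = 3 - (Q + c)/2 = 3 + (-Q/2 - c/2) = 3 - Q/2 - c/2)
-2144 + v(O(-7, 7), -49) = -2144 + (3 - (-56 - 8*7 + 7*(-7) + 7*(-7))/2 - 1/2*(-49)) = -2144 + (3 - (-56 - 56 - 49 - 49)/2 + 49/2) = -2144 + (3 - 1/2*(-210) + 49/2) = -2144 + (3 + 105 + 49/2) = -2144 + 265/2 = -4023/2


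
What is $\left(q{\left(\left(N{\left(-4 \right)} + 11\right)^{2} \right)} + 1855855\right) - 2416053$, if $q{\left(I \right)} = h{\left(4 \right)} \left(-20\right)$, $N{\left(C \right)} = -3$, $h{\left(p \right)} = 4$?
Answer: $-560278$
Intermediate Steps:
$q{\left(I \right)} = -80$ ($q{\left(I \right)} = 4 \left(-20\right) = -80$)
$\left(q{\left(\left(N{\left(-4 \right)} + 11\right)^{2} \right)} + 1855855\right) - 2416053 = \left(-80 + 1855855\right) - 2416053 = 1855775 - 2416053 = -560278$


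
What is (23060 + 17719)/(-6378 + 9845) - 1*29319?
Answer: -101608194/3467 ≈ -29307.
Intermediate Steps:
(23060 + 17719)/(-6378 + 9845) - 1*29319 = 40779/3467 - 29319 = -101608194/3467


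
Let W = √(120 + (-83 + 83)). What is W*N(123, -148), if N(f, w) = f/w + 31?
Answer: 4465*√30/74 ≈ 330.48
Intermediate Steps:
W = 2*√30 (W = √(120 + 0) = √120 = 2*√30 ≈ 10.954)
N(f, w) = 31 + f/w
W*N(123, -148) = (2*√30)*(31 + 123/(-148)) = (2*√30)*(31 + 123*(-1/148)) = (2*√30)*(31 - 123/148) = (2*√30)*(4465/148) = 4465*√30/74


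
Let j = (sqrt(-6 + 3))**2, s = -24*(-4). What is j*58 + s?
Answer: -78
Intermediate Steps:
s = 96
j = -3 (j = (sqrt(-3))**2 = (I*sqrt(3))**2 = -3)
j*58 + s = -3*58 + 96 = -174 + 96 = -78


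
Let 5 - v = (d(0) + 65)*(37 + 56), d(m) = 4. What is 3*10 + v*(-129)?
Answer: 827178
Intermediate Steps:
v = -6412 (v = 5 - (4 + 65)*(37 + 56) = 5 - 69*93 = 5 - 1*6417 = 5 - 6417 = -6412)
3*10 + v*(-129) = 3*10 - 6412*(-129) = 30 + 827148 = 827178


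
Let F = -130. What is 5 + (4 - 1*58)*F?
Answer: 7025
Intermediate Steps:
5 + (4 - 1*58)*F = 5 + (4 - 1*58)*(-130) = 5 + (4 - 58)*(-130) = 5 - 54*(-130) = 5 + 7020 = 7025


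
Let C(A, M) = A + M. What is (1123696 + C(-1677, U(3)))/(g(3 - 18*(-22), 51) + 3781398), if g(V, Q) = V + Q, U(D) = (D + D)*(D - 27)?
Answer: 1121875/3781848 ≈ 0.29665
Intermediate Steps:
U(D) = 2*D*(-27 + D) (U(D) = (2*D)*(-27 + D) = 2*D*(-27 + D))
g(V, Q) = Q + V
(1123696 + C(-1677, U(3)))/(g(3 - 18*(-22), 51) + 3781398) = (1123696 + (-1677 + 2*3*(-27 + 3)))/((51 + (3 - 18*(-22))) + 3781398) = (1123696 + (-1677 + 2*3*(-24)))/((51 + (3 + 396)) + 3781398) = (1123696 + (-1677 - 144))/((51 + 399) + 3781398) = (1123696 - 1821)/(450 + 3781398) = 1121875/3781848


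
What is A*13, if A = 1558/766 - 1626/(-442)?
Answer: 483538/6511 ≈ 74.265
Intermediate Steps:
A = 483538/84643 (A = 1558*(1/766) - 1626*(-1/442) = 779/383 + 813/221 = 483538/84643 ≈ 5.7127)
A*13 = (483538/84643)*13 = 483538/6511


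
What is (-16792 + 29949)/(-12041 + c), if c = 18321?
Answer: 13157/6280 ≈ 2.0951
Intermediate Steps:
(-16792 + 29949)/(-12041 + c) = (-16792 + 29949)/(-12041 + 18321) = 13157/6280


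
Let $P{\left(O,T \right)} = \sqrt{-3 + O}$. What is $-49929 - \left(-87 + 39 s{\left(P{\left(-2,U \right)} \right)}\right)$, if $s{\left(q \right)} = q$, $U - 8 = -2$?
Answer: $-49842 - 39 i \sqrt{5} \approx -49842.0 - 87.207 i$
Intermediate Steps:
$U = 6$ ($U = 8 - 2 = 6$)
$-49929 - \left(-87 + 39 s{\left(P{\left(-2,U \right)} \right)}\right) = -49929 - \left(-87 + 39 \sqrt{-3 - 2}\right) = -49929 - \left(-87 + 39 \sqrt{-5}\right) = -49929 - \left(-87 + 39 i \sqrt{5}\right) = -49929 + \left(87 - 39 i \sqrt{5}\right) = -49842 - 39 i \sqrt{5}$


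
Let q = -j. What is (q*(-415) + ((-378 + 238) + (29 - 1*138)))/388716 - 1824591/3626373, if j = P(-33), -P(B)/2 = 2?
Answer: -238723487071/469876402356 ≈ -0.50806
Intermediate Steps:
P(B) = -4 (P(B) = -2*2 = -4)
j = -4
q = 4 (q = -1*(-4) = 4)
(q*(-415) + ((-378 + 238) + (29 - 1*138)))/388716 - 1824591/3626373 = (4*(-415) + ((-378 + 238) + (29 - 1*138)))/388716 - 1824591/3626373 = (-1660 + (-140 + (29 - 138)))*(1/388716) - 1824591*1/3626373 = (-1660 + (-140 - 109))*(1/388716) - 608197/1208791 = (-1660 - 249)*(1/388716) - 608197/1208791 = -1909*1/388716 - 608197/1208791 = -1909/388716 - 608197/1208791 = -238723487071/469876402356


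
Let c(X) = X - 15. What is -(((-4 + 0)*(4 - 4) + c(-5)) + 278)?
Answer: -258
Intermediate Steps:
c(X) = -15 + X
-(((-4 + 0)*(4 - 4) + c(-5)) + 278) = -(((-4 + 0)*(4 - 4) + (-15 - 5)) + 278) = -((-4*0 - 20) + 278) = -((0 - 20) + 278) = -(-20 + 278) = -1*258 = -258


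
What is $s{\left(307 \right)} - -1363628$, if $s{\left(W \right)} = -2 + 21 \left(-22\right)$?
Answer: $1363164$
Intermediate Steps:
$s{\left(W \right)} = -464$ ($s{\left(W \right)} = -2 - 462 = -464$)
$s{\left(307 \right)} - -1363628 = -464 - -1363628 = -464 + 1363628 = 1363164$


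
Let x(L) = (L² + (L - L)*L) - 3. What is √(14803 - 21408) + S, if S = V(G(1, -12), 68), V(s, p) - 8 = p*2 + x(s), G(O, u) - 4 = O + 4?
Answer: 222 + I*√6605 ≈ 222.0 + 81.271*I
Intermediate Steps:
x(L) = -3 + L² (x(L) = (L² + 0*L) - 3 = (L² + 0) - 3 = L² - 3 = -3 + L²)
G(O, u) = 8 + O (G(O, u) = 4 + (O + 4) = 4 + (4 + O) = 8 + O)
V(s, p) = 5 + s² + 2*p (V(s, p) = 8 + (p*2 + (-3 + s²)) = 8 + (2*p + (-3 + s²)) = 8 + (-3 + s² + 2*p) = 5 + s² + 2*p)
S = 222 (S = 5 + (8 + 1)² + 2*68 = 5 + 9² + 136 = 5 + 81 + 136 = 222)
√(14803 - 21408) + S = √(14803 - 21408) + 222 = √(-6605) + 222 = I*√6605 + 222 = 222 + I*√6605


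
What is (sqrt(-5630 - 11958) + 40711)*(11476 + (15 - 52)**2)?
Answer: 522932795 + 25690*I*sqrt(4397) ≈ 5.2293e+8 + 1.7035e+6*I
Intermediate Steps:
(sqrt(-5630 - 11958) + 40711)*(11476 + (15 - 52)**2) = (sqrt(-17588) + 40711)*(11476 + (-37)**2) = (2*I*sqrt(4397) + 40711)*(11476 + 1369) = (40711 + 2*I*sqrt(4397))*12845 = 522932795 + 25690*I*sqrt(4397)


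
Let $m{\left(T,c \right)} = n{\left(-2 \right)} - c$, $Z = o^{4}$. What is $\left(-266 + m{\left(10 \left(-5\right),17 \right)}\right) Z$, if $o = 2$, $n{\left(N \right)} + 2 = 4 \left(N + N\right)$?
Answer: $-4816$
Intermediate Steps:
$n{\left(N \right)} = -2 + 8 N$ ($n{\left(N \right)} = -2 + 4 \left(N + N\right) = -2 + 4 \cdot 2 N = -2 + 8 N$)
$Z = 16$ ($Z = 2^{4} = 16$)
$m{\left(T,c \right)} = -18 - c$ ($m{\left(T,c \right)} = \left(-2 + 8 \left(-2\right)\right) - c = \left(-2 - 16\right) - c = -18 - c$)
$\left(-266 + m{\left(10 \left(-5\right),17 \right)}\right) Z = \left(-266 - 35\right) 16 = \left(-301\right) 16 = -4816$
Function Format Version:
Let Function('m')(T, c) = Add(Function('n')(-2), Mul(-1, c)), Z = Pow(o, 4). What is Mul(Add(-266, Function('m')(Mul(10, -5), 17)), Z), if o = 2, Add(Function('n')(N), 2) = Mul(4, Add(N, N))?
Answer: -4816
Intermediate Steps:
Function('n')(N) = Add(-2, Mul(8, N)) (Function('n')(N) = Add(-2, Mul(4, Add(N, N))) = Add(-2, Mul(4, Mul(2, N))) = Add(-2, Mul(8, N)))
Z = 16 (Z = Pow(2, 4) = 16)
Function('m')(T, c) = Add(-18, Mul(-1, c)) (Function('m')(T, c) = Add(Add(-2, Mul(8, -2)), Mul(-1, c)) = Add(Add(-2, -16), Mul(-1, c)) = Add(-18, Mul(-1, c)))
Mul(Add(-266, Function('m')(Mul(10, -5), 17)), Z) = Mul(Add(-266, Add(-18, Mul(-1, 17))), 16) = Mul(Add(-266, Add(-18, -17)), 16) = Mul(Add(-266, -35), 16) = Mul(-301, 16) = -4816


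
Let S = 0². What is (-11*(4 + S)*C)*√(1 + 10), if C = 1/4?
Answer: -11*√11 ≈ -36.483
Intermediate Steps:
S = 0
C = ¼ ≈ 0.25000
(-11*(4 + S)*C)*√(1 + 10) = (-11*(4 + 0)/4)*√(1 + 10) = (-44/4)*√11 = (-11*1)*√11 = -11*√11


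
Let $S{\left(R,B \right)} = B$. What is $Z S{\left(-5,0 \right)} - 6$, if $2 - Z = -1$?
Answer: $-6$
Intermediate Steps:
$Z = 3$ ($Z = 2 - -1 = 2 + 1 = 3$)
$Z S{\left(-5,0 \right)} - 6 = 3 \cdot 0 - 6 = 0 - 6 = -6$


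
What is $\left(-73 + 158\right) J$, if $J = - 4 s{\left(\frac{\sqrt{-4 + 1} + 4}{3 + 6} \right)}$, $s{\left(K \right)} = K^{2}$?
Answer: $- \frac{4420}{81} - \frac{2720 i \sqrt{3}}{81} \approx -54.568 - 58.163 i$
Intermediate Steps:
$J = - 4 \left(\frac{4}{9} + \frac{i \sqrt{3}}{9}\right)^{2}$ ($J = - 4 \left(\frac{\sqrt{-4 + 1} + 4}{3 + 6}\right)^{2} = - 4 \left(\frac{\sqrt{-3} + 4}{9}\right)^{2} = - 4 \left(\left(i \sqrt{3} + 4\right) \frac{1}{9}\right)^{2} = - 4 \left(\left(4 + i \sqrt{3}\right) \frac{1}{9}\right)^{2} = - 4 \left(\frac{4}{9} + \frac{i \sqrt{3}}{9}\right)^{2} \approx -0.64198 - 0.68427 i$)
$\left(-73 + 158\right) J = \left(-73 + 158\right) \left(- \frac{52}{81} - \frac{32 i \sqrt{3}}{81}\right) = 85 \left(- \frac{52}{81} - \frac{32 i \sqrt{3}}{81}\right) = - \frac{4420}{81} - \frac{2720 i \sqrt{3}}{81}$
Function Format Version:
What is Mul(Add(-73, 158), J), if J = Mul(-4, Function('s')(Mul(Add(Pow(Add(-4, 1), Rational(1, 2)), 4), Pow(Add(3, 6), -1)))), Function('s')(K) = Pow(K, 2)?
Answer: Add(Rational(-4420, 81), Mul(Rational(-2720, 81), I, Pow(3, Rational(1, 2)))) ≈ Add(-54.568, Mul(-58.163, I))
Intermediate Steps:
J = Mul(-4, Pow(Add(Rational(4, 9), Mul(Rational(1, 9), I, Pow(3, Rational(1, 2)))), 2)) (J = Mul(-4, Pow(Mul(Add(Pow(Add(-4, 1), Rational(1, 2)), 4), Pow(Add(3, 6), -1)), 2)) = Mul(-4, Pow(Mul(Add(Pow(-3, Rational(1, 2)), 4), Pow(9, -1)), 2)) = Mul(-4, Pow(Mul(Add(Mul(I, Pow(3, Rational(1, 2))), 4), Rational(1, 9)), 2)) = Mul(-4, Pow(Mul(Add(4, Mul(I, Pow(3, Rational(1, 2)))), Rational(1, 9)), 2)) = Mul(-4, Pow(Add(Rational(4, 9), Mul(Rational(1, 9), I, Pow(3, Rational(1, 2)))), 2)) ≈ Add(-0.64198, Mul(-0.68427, I)))
Mul(Add(-73, 158), J) = Mul(Add(-73, 158), Add(Rational(-52, 81), Mul(Rational(-32, 81), I, Pow(3, Rational(1, 2))))) = Mul(85, Add(Rational(-52, 81), Mul(Rational(-32, 81), I, Pow(3, Rational(1, 2))))) = Add(Rational(-4420, 81), Mul(Rational(-2720, 81), I, Pow(3, Rational(1, 2))))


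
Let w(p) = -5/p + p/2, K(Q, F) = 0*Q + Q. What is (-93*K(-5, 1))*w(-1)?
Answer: 4185/2 ≈ 2092.5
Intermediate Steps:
K(Q, F) = Q (K(Q, F) = 0 + Q = Q)
w(p) = p/2 - 5/p (w(p) = -5/p + p*(½) = -5/p + p/2 = p/2 - 5/p)
(-93*K(-5, 1))*w(-1) = (-93*(-5))*((½)*(-1) - 5/(-1)) = 465*(-½ - 5*(-1)) = 465*(-½ + 5) = 465*(9/2) = 4185/2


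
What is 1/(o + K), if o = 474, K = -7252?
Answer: -1/6778 ≈ -0.00014754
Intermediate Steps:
1/(o + K) = 1/(474 - 7252) = 1/(-6778) = -1/6778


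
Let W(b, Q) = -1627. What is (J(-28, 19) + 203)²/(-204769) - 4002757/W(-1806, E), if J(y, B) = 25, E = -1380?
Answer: 819555970165/333159163 ≈ 2460.0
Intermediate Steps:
(J(-28, 19) + 203)²/(-204769) - 4002757/W(-1806, E) = (25 + 203)²/(-204769) - 4002757/(-1627) = 228²*(-1/204769) - 4002757*(-1/1627) = 51984*(-1/204769) + 4002757/1627 = -51984/204769 + 4002757/1627 = 819555970165/333159163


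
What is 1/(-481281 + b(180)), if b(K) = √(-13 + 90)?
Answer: -481281/231631400884 - √77/231631400884 ≈ -2.0778e-6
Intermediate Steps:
b(K) = √77
1/(-481281 + b(180)) = 1/(-481281 + √77)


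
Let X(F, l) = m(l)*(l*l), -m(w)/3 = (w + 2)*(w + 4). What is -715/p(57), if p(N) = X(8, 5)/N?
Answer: 2717/315 ≈ 8.6254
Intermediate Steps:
m(w) = -3*(2 + w)*(4 + w) (m(w) = -3*(w + 2)*(w + 4) = -3*(2 + w)*(4 + w))
X(F, l) = l²*(-24 - 18*l - 3*l²) (X(F, l) = (-24 - 18*l - 3*l²)*(l*l) = (-24 - 18*l - 3*l²)*l² = l²*(-24 - 18*l - 3*l²))
p(N) = -4725/N (p(N) = (3*5²*(-8 - 1*5² - 6*5))/N = (3*25*(-8 - 1*25 - 30))/N = (3*25*(-8 - 25 - 30))/N = (3*25*(-63))/N = -4725/N)
-715/p(57) = -715/((-4725/57)) = -715/((-4725*1/57)) = -715/(-1575/19) = -715*(-19/1575) = 2717/315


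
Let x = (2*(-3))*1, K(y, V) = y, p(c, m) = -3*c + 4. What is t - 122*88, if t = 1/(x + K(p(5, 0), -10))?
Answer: -182513/17 ≈ -10736.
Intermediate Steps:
p(c, m) = 4 - 3*c
x = -6 (x = -6*1 = -6)
t = -1/17 (t = 1/(-6 + (4 - 3*5)) = 1/(-6 + (4 - 15)) = 1/(-6 - 11) = 1/(-17) = -1/17 ≈ -0.058824)
t - 122*88 = -1/17 - 122*88 = -1/17 - 10736 = -182513/17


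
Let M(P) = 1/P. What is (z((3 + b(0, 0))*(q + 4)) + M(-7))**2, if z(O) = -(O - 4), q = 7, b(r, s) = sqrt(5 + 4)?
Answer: 189225/49 ≈ 3861.7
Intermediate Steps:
b(r, s) = 3 (b(r, s) = sqrt(9) = 3)
z(O) = 4 - O (z(O) = -(-4 + O) = 4 - O)
(z((3 + b(0, 0))*(q + 4)) + M(-7))**2 = ((4 - (3 + 3)*(7 + 4)) + 1/(-7))**2 = ((4 - 6*11) - 1/7)**2 = ((4 - 1*66) - 1/7)**2 = ((4 - 66) - 1/7)**2 = (-62 - 1/7)**2 = (-435/7)**2 = 189225/49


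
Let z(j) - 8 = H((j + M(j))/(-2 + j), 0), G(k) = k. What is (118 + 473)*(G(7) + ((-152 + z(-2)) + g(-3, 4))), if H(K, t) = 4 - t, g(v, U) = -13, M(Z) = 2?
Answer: -86286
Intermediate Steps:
z(j) = 12 (z(j) = 8 + (4 - 1*0) = 8 + (4 + 0) = 8 + 4 = 12)
(118 + 473)*(G(7) + ((-152 + z(-2)) + g(-3, 4))) = (118 + 473)*(7 + ((-152 + 12) - 13)) = 591*(7 + (-140 - 13)) = 591*(7 - 153) = 591*(-146) = -86286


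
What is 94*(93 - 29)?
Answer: 6016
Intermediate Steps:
94*(93 - 29) = 94*64 = 6016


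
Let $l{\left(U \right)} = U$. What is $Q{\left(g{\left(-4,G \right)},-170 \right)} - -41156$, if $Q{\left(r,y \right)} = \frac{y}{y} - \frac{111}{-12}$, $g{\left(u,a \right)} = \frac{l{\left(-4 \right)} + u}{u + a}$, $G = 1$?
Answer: $\frac{164665}{4} \approx 41166.0$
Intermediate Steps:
$g{\left(u,a \right)} = \frac{-4 + u}{a + u}$ ($g{\left(u,a \right)} = \frac{-4 + u}{u + a} = \frac{-4 + u}{a + u}$)
$Q{\left(r,y \right)} = \frac{41}{4}$ ($Q{\left(r,y \right)} = 1 - - \frac{37}{4} = 1 + \frac{37}{4} = \frac{41}{4}$)
$Q{\left(g{\left(-4,G \right)},-170 \right)} - -41156 = \frac{41}{4} - -41156 = \frac{41}{4} + 41156 = \frac{164665}{4}$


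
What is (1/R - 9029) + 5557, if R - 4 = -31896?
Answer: -110729025/31892 ≈ -3472.0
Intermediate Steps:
R = -31892 (R = 4 - 31896 = -31892)
(1/R - 9029) + 5557 = (1/(-31892) - 9029) + 5557 = (-1/31892 - 9029) + 5557 = -287952869/31892 + 5557 = -110729025/31892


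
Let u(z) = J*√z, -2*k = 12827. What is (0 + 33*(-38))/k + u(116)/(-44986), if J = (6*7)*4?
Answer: 2508/12827 - 168*√29/22493 ≈ 0.15530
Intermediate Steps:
J = 168 (J = 42*4 = 168)
k = -12827/2 (k = -½*12827 = -12827/2 ≈ -6413.5)
u(z) = 168*√z
(0 + 33*(-38))/k + u(116)/(-44986) = (0 + 33*(-38))/(-12827/2) + (168*√116)/(-44986) = (0 - 1254)*(-2/12827) + (168*(2*√29))*(-1/44986) = -1254*(-2/12827) + (336*√29)*(-1/44986) = 2508/12827 - 168*√29/22493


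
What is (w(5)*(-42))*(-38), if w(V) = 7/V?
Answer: 11172/5 ≈ 2234.4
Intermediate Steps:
(w(5)*(-42))*(-38) = ((7/5)*(-42))*(-38) = -294/5*(-38) = 11172/5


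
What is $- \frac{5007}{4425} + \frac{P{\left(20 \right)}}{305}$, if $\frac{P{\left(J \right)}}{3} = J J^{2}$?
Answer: $\frac{6978191}{89975} \approx 77.557$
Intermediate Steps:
$P{\left(J \right)} = 3 J^{3}$ ($P{\left(J \right)} = 3 J J^{2} = 3 J^{3}$)
$- \frac{5007}{4425} + \frac{P{\left(20 \right)}}{305} = - \frac{5007}{4425} + \frac{3 \cdot 20^{3}}{305} = \left(-5007\right) \frac{1}{4425} + 3 \cdot 8000 \cdot \frac{1}{305} = - \frac{1669}{1475} + 24000 \cdot \frac{1}{305} = - \frac{1669}{1475} + \frac{4800}{61} = \frac{6978191}{89975}$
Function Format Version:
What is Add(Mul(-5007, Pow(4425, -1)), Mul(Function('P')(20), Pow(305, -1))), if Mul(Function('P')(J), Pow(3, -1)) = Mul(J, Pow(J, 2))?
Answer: Rational(6978191, 89975) ≈ 77.557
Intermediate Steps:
Function('P')(J) = Mul(3, Pow(J, 3)) (Function('P')(J) = Mul(3, Mul(J, Pow(J, 2))) = Mul(3, Pow(J, 3)))
Add(Mul(-5007, Pow(4425, -1)), Mul(Function('P')(20), Pow(305, -1))) = Add(Mul(-5007, Pow(4425, -1)), Mul(Mul(3, Pow(20, 3)), Pow(305, -1))) = Add(Mul(-5007, Rational(1, 4425)), Mul(Mul(3, 8000), Rational(1, 305))) = Add(Rational(-1669, 1475), Mul(24000, Rational(1, 305))) = Add(Rational(-1669, 1475), Rational(4800, 61)) = Rational(6978191, 89975)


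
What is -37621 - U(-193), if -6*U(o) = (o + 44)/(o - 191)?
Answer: -86678635/2304 ≈ -37621.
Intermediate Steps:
U(o) = -(44 + o)/(6*(-191 + o)) (U(o) = -(o + 44)/(6*(o - 191)) = -(44 + o)/(6*(-191 + o)))
-37621 - U(-193) = -37621 - (-44 - 1*(-193))/(6*(-191 - 193)) = -37621 - (-44 + 193)/(6*(-384)) = -37621 - (-1)*149/(6*384) = -37621 - 1*(-149/2304) = -37621 + 149/2304 = -86678635/2304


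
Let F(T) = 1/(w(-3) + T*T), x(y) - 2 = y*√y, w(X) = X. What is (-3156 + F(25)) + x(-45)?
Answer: -1961787/622 - 135*I*√5 ≈ -3154.0 - 301.87*I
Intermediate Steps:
x(y) = 2 + y^(3/2) (x(y) = 2 + y*√y = 2 + y^(3/2))
F(T) = 1/(-3 + T²) (F(T) = 1/(-3 + T*T) = 1/(-3 + T²))
(-3156 + F(25)) + x(-45) = (-3156 + 1/(-3 + 25²)) + (2 + (-45)^(3/2)) = (-3156 + 1/(-3 + 625)) + (2 - 135*I*√5) = (-3156 + 1/622) + (2 - 135*I*√5) = -1963031/622 + (2 - 135*I*√5) = -1961787/622 - 135*I*√5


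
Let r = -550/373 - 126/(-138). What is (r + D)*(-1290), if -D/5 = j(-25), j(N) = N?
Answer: -1377149820/8579 ≈ -1.6053e+5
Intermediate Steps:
r = -4817/8579 (r = -550*1/373 - 126*(-1/138) = -550/373 + 21/23 = -4817/8579 ≈ -0.56149)
D = 125 (D = -5*(-25) = 125)
(r + D)*(-1290) = (-4817/8579 + 125)*(-1290) = (1067558/8579)*(-1290) = -1377149820/8579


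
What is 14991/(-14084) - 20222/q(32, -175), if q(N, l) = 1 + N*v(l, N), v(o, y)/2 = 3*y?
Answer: -376926343/86546180 ≈ -4.3552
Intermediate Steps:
v(o, y) = 6*y (v(o, y) = 2*(3*y) = 6*y)
q(N, l) = 1 + 6*N**2 (q(N, l) = 1 + N*(6*N) = 1 + 6*N**2)
14991/(-14084) - 20222/q(32, -175) = 14991/(-14084) - 20222/(1 + 6*32**2) = 14991*(-1/14084) - 20222/(1 + 6*1024) = -14991/14084 - 20222/(1 + 6144) = -14991/14084 - 20222/6145 = -376926343/86546180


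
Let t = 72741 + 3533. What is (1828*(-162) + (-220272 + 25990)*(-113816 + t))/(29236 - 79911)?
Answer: -7293438708/50675 ≈ -1.4393e+5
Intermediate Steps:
t = 76274
(1828*(-162) + (-220272 + 25990)*(-113816 + t))/(29236 - 79911) = (1828*(-162) + (-220272 + 25990)*(-113816 + 76274))/(29236 - 79911) = (-296136 - 194282*(-37542))/(-50675) = (-296136 + 7293734844)*(-1/50675) = 7293438708*(-1/50675) = -7293438708/50675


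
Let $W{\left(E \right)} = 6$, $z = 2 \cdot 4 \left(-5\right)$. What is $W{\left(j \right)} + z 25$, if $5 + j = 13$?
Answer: $-994$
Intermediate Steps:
$j = 8$ ($j = -5 + 13 = 8$)
$z = -40$ ($z = 8 \left(-5\right) = -40$)
$W{\left(j \right)} + z 25 = 6 - 1000 = -994$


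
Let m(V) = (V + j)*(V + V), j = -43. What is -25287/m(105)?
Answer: -8429/4340 ≈ -1.9422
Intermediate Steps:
m(V) = 2*V*(-43 + V) (m(V) = (V - 43)*(V + V) = (-43 + V)*(2*V) = 2*V*(-43 + V))
-25287/m(105) = -25287*1/(210*(-43 + 105)) = -25287/(2*105*62) = -25287/13020 = -25287*1/13020 = -8429/4340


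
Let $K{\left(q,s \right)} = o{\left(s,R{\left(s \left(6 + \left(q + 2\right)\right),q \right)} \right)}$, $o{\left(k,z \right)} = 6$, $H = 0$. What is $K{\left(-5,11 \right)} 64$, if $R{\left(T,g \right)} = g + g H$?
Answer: $384$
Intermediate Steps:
$R{\left(T,g \right)} = g$ ($R{\left(T,g \right)} = g + g 0 = g + 0 = g$)
$K{\left(q,s \right)} = 6$
$K{\left(-5,11 \right)} 64 = 6 \cdot 64 = 384$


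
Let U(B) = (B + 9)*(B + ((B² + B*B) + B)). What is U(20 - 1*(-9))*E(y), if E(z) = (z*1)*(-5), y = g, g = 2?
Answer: -661200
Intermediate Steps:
y = 2
U(B) = (9 + B)*(2*B + 2*B²) (U(B) = (9 + B)*(B + ((B² + B²) + B)) = (9 + B)*(B + (2*B² + B)) = (9 + B)*(B + (B + 2*B²)) = (9 + B)*(2*B + 2*B²))
E(z) = -5*z (E(z) = z*(-5) = -5*z)
U(20 - 1*(-9))*E(y) = (2*(20 - 1*(-9))*(9 + (20 - 1*(-9))² + 10*(20 - 1*(-9))))*(-5*2) = (2*(20 + 9)*(9 + (20 + 9)² + 10*(20 + 9)))*(-10) = (2*29*(9 + 29² + 10*29))*(-10) = (2*29*(9 + 841 + 290))*(-10) = (2*29*1140)*(-10) = 66120*(-10) = -661200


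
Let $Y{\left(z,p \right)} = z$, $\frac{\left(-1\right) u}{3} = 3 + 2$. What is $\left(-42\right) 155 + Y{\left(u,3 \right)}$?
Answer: $-6525$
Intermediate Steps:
$u = -15$ ($u = - 3 \left(3 + 2\right) = \left(-3\right) 5 = -15$)
$\left(-42\right) 155 + Y{\left(u,3 \right)} = \left(-42\right) 155 - 15 = -6510 - 15 = -6525$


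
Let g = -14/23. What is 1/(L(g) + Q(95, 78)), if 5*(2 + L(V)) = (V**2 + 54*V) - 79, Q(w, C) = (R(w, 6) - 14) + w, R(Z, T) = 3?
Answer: 2645/157907 ≈ 0.016750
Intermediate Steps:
g = -14/23 (g = -14*1/23 = -14/23 ≈ -0.60870)
Q(w, C) = -11 + w (Q(w, C) = (3 - 14) + w = -11 + w)
L(V) = -89/5 + V**2/5 + 54*V/5 (L(V) = -2 + ((V**2 + 54*V) - 79)/5 = -2 + (-79 + V**2 + 54*V)/5 = -2 + (-79/5 + V**2/5 + 54*V/5) = -89/5 + V**2/5 + 54*V/5)
1/(L(g) + Q(95, 78)) = 1/((-89/5 + (-14/23)**2/5 + (54/5)*(-14/23)) + (-11 + 95)) = 1/((-89/5 + (1/5)*(196/529) - 756/115) + 84) = 1/((-89/5 + 196/2645 - 756/115) + 84) = 1/(-64273/2645 + 84) = 1/(157907/2645) = 2645/157907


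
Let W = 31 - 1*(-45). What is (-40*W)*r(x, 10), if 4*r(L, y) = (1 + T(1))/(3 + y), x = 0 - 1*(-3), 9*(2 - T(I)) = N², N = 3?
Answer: -1520/13 ≈ -116.92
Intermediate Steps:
T(I) = 1 (T(I) = 2 - ⅑*3² = 2 - ⅑*9 = 2 - 1 = 1)
x = 3 (x = 0 + 3 = 3)
W = 76 (W = 31 + 45 = 76)
r(L, y) = 1/(2*(3 + y)) (r(L, y) = ((1 + 1)/(3 + y))/4 = (2/(3 + y))/4 = 1/(2*(3 + y)))
(-40*W)*r(x, 10) = (-40*76)*(1/(2*(3 + 10))) = -1520/13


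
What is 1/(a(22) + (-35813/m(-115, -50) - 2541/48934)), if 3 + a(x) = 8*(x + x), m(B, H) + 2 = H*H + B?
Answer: 116609722/38938264433 ≈ 0.0029947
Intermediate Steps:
m(B, H) = -2 + B + H**2 (m(B, H) = -2 + (H*H + B) = -2 + (H**2 + B) = -2 + (B + H**2) = -2 + B + H**2)
a(x) = -3 + 16*x (a(x) = -3 + 8*(x + x) = -3 + 8*(2*x) = -3 + 16*x)
1/(a(22) + (-35813/m(-115, -50) - 2541/48934)) = 1/((-3 + 16*22) + (-35813/(-2 - 115 + (-50)**2) - 2541/48934)) = 1/((-3 + 352) + (-35813/(-2 - 115 + 2500) - 2541*1/48934)) = 1/(349 + (-35813/2383 - 2541/48934)) = 1/(349 - 1758528545/116609722) = 1/(38938264433/116609722) = 116609722/38938264433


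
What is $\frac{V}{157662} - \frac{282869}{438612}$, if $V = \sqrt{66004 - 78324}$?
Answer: $- \frac{282869}{438612} + \frac{2 i \sqrt{770}}{78831} \approx -0.64492 + 0.00070401 i$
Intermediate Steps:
$V = 4 i \sqrt{770}$ ($V = \sqrt{-12320} = 4 i \sqrt{770} \approx 111.0 i$)
$\frac{V}{157662} - \frac{282869}{438612} = \frac{4 i \sqrt{770}}{157662} - \frac{282869}{438612} = 4 i \sqrt{770} \cdot \frac{1}{157662} - \frac{282869}{438612} = \frac{2 i \sqrt{770}}{78831} - \frac{282869}{438612} = - \frac{282869}{438612} + \frac{2 i \sqrt{770}}{78831}$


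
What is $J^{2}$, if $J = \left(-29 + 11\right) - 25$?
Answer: $1849$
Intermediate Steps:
$J = -43$ ($J = -18 - 25 = -43$)
$J^{2} = \left(-43\right)^{2} = 1849$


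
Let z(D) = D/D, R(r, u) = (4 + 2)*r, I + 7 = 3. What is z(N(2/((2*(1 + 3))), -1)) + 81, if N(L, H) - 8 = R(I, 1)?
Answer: 82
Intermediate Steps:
I = -4 (I = -7 + 3 = -4)
R(r, u) = 6*r
N(L, H) = -16 (N(L, H) = 8 + 6*(-4) = 8 - 24 = -16)
z(D) = 1
z(N(2/((2*(1 + 3))), -1)) + 81 = 1 + 81 = 82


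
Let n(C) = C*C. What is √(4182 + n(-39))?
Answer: √5703 ≈ 75.518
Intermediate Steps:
n(C) = C²
√(4182 + n(-39)) = √(4182 + (-39)²) = √(4182 + 1521) = √5703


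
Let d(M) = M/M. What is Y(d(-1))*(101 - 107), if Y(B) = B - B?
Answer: 0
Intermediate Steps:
d(M) = 1
Y(B) = 0
Y(d(-1))*(101 - 107) = 0*(101 - 107) = 0*(-6) = 0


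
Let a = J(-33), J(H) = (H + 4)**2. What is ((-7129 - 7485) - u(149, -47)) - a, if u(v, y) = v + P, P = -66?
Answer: -15538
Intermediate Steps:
u(v, y) = -66 + v (u(v, y) = v - 66 = -66 + v)
J(H) = (4 + H)**2
a = 841 (a = (4 - 33)**2 = (-29)**2 = 841)
((-7129 - 7485) - u(149, -47)) - a = ((-7129 - 7485) - (-66 + 149)) - 1*841 = (-14614 - 1*83) - 841 = (-14614 - 83) - 841 = -14697 - 841 = -15538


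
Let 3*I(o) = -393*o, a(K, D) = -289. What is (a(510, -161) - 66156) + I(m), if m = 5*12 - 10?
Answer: -72995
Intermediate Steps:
m = 50 (m = 60 - 10 = 50)
I(o) = -131*o (I(o) = (-393*o)/3 = -131*o)
(a(510, -161) - 66156) + I(m) = (-289 - 66156) - 131*50 = -66445 - 6550 = -72995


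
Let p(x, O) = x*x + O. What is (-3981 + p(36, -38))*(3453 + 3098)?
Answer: -17838373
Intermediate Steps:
p(x, O) = O + x**2 (p(x, O) = x**2 + O = O + x**2)
(-3981 + p(36, -38))*(3453 + 3098) = (-3981 + (-38 + 36**2))*(3453 + 3098) = (-3981 + (-38 + 1296))*6551 = (-3981 + 1258)*6551 = -2723*6551 = -17838373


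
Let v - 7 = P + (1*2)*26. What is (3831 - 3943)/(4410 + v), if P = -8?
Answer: -112/4461 ≈ -0.025106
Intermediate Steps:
v = 51 (v = 7 + (-8 + (1*2)*26) = 7 + (-8 + 2*26) = 7 + (-8 + 52) = 7 + 44 = 51)
(3831 - 3943)/(4410 + v) = (3831 - 3943)/(4410 + 51) = -112/4461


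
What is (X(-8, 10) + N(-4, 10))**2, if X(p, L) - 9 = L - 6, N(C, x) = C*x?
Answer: 729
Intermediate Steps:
X(p, L) = 3 + L (X(p, L) = 9 + (L - 6) = 9 + (-6 + L) = 3 + L)
(X(-8, 10) + N(-4, 10))**2 = ((3 + 10) - 4*10)**2 = (13 - 40)**2 = (-27)**2 = 729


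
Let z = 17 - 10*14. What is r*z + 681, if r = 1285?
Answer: -157374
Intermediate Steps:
z = -123 (z = 17 - 140 = -123)
r*z + 681 = 1285*(-123) + 681 = -158055 + 681 = -157374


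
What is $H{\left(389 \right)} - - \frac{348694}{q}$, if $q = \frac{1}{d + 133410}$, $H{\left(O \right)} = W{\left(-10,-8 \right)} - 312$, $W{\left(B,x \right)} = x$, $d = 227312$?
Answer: $125781596748$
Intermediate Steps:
$H{\left(O \right)} = -320$ ($H{\left(O \right)} = -8 - 312 = -320$)
$q = \frac{1}{360722}$ ($q = \frac{1}{227312 + 133410} = \frac{1}{360722} \approx 2.7722 \cdot 10^{-6}$)
$H{\left(389 \right)} - - \frac{348694}{q} = -320 - - 348694 \frac{1}{\frac{1}{360722}} = -320 - \left(-348694\right) 360722 = -320 - -125781597068 = -320 + 125781597068 = 125781596748$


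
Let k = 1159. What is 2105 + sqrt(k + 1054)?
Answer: 2105 + sqrt(2213) ≈ 2152.0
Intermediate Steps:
2105 + sqrt(k + 1054) = 2105 + sqrt(1159 + 1054) = 2105 + sqrt(2213)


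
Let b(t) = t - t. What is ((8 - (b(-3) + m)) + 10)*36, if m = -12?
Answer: 1080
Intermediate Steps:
b(t) = 0
((8 - (b(-3) + m)) + 10)*36 = ((8 - (0 - 12)) + 10)*36 = ((8 - 1*(-12)) + 10)*36 = ((8 + 12) + 10)*36 = (20 + 10)*36 = 30*36 = 1080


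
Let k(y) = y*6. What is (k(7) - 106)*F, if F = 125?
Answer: -8000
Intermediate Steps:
k(y) = 6*y
(k(7) - 106)*F = (6*7 - 106)*125 = (42 - 106)*125 = -64*125 = -8000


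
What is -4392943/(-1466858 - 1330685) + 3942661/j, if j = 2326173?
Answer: 21248509079062/6507568992939 ≈ 3.2652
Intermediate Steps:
-4392943/(-1466858 - 1330685) + 3942661/j = -4392943/(-1466858 - 1330685) + 3942661/2326173 = -4392943/(-2797543) + 3942661*(1/2326173) = -4392943*(-1/2797543) + 3942661/2326173 = 4392943/2797543 + 3942661/2326173 = 21248509079062/6507568992939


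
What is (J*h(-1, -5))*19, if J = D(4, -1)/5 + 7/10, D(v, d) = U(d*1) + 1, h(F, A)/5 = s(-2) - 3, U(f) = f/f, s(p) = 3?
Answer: 0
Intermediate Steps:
U(f) = 1
h(F, A) = 0 (h(F, A) = 5*(3 - 3) = 5*0 = 0)
D(v, d) = 2 (D(v, d) = 1 + 1 = 2)
J = 11/10 (J = 2/5 + 7/10 = 2*(⅕) + 7*(⅒) = ⅖ + 7/10 = 11/10 ≈ 1.1000)
(J*h(-1, -5))*19 = ((11/10)*0)*19 = 0*19 = 0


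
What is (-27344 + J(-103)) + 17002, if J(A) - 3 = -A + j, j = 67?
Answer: -10169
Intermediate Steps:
J(A) = 70 - A (J(A) = 3 + (-A + 67) = 3 + (67 - A) = 70 - A)
(-27344 + J(-103)) + 17002 = (-27344 + (70 - 1*(-103))) + 17002 = (-27344 + (70 + 103)) + 17002 = (-27344 + 173) + 17002 = -27171 + 17002 = -10169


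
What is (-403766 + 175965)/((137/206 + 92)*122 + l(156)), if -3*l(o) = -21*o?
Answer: -3351929/182415 ≈ -18.375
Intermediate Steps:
l(o) = 7*o (l(o) = -(-7)*o = 7*o)
(-403766 + 175965)/((137/206 + 92)*122 + l(156)) = (-403766 + 175965)/((137/206 + 92)*122 + 7*156) = -227801/((137*(1/206) + 92)*122 + 1092) = -227801/((137/206 + 92)*122 + 1092) = -227801/((19089/206)*122 + 1092) = -227801/(1164429/103 + 1092) = -227801/1276905/103 = -227801*103/1276905 = -3351929/182415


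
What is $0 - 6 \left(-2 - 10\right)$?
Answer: $72$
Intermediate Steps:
$0 - 6 \left(-2 - 10\right) = 0 - -72 = 0 + 72 = 72$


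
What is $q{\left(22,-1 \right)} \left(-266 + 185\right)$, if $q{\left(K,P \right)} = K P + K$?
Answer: $0$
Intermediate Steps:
$q{\left(K,P \right)} = K + K P$
$q{\left(22,-1 \right)} \left(-266 + 185\right) = 22 \left(1 - 1\right) \left(-266 + 185\right) = 22 \cdot 0 \left(-81\right) = 0 \left(-81\right) = 0$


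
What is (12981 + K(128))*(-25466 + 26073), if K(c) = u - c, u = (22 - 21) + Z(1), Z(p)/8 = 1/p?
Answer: 7807234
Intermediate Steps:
Z(p) = 8/p
u = 9 (u = (22 - 21) + 8/1 = 1 + 8*1 = 1 + 8 = 9)
K(c) = 9 - c
(12981 + K(128))*(-25466 + 26073) = (12981 + (9 - 1*128))*(-25466 + 26073) = (12981 + (9 - 128))*607 = (12981 - 119)*607 = 12862*607 = 7807234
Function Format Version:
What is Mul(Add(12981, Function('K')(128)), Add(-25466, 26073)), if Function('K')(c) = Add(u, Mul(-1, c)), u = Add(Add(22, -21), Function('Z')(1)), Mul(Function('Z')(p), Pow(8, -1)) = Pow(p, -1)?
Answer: 7807234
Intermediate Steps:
Function('Z')(p) = Mul(8, Pow(p, -1))
u = 9 (u = Add(Add(22, -21), Mul(8, Pow(1, -1))) = Add(1, Mul(8, 1)) = Add(1, 8) = 9)
Function('K')(c) = Add(9, Mul(-1, c))
Mul(Add(12981, Function('K')(128)), Add(-25466, 26073)) = Mul(Add(12981, Add(9, Mul(-1, 128))), Add(-25466, 26073)) = Mul(Add(12981, Add(9, -128)), 607) = Mul(Add(12981, -119), 607) = Mul(12862, 607) = 7807234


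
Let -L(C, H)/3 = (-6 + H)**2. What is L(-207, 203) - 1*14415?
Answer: -130842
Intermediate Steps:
L(C, H) = -3*(-6 + H)**2
L(-207, 203) - 1*14415 = -3*(-6 + 203)**2 - 1*14415 = -3*197**2 - 14415 = -3*38809 - 14415 = -116427 - 14415 = -130842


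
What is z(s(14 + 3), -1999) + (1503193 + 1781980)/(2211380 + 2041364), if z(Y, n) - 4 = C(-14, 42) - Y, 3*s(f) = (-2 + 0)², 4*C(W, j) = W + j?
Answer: 133185095/12758232 ≈ 10.439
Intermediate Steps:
C(W, j) = W/4 + j/4 (C(W, j) = (W + j)/4 = W/4 + j/4)
s(f) = 4/3 (s(f) = (-2 + 0)²/3 = (⅓)*(-2)² = (⅓)*4 = 4/3)
z(Y, n) = 11 - Y (z(Y, n) = 4 + (((¼)*(-14) + (¼)*42) - Y) = 4 + ((-7/2 + 21/2) - Y) = 4 + (7 - Y) = 11 - Y)
z(s(14 + 3), -1999) + (1503193 + 1781980)/(2211380 + 2041364) = (11 - 1*4/3) + (1503193 + 1781980)/(2211380 + 2041364) = (11 - 4/3) + 3285173/4252744 = 29/3 + 3285173*(1/4252744) = 29/3 + 3285173/4252744 = 133185095/12758232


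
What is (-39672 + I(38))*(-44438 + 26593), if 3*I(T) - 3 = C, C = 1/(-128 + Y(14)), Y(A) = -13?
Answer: 299453982730/423 ≈ 7.0793e+8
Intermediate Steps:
C = -1/141 (C = 1/(-128 - 13) = 1/(-141) = -1/141 ≈ -0.0070922)
I(T) = 422/423 (I(T) = 1 + (⅓)*(-1/141) = 1 - 1/423 = 422/423)
(-39672 + I(38))*(-44438 + 26593) = (-39672 + 422/423)*(-44438 + 26593) = -16780834/423*(-17845) = 299453982730/423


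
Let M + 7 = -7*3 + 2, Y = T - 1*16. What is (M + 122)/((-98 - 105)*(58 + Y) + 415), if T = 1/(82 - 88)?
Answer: -576/48463 ≈ -0.011885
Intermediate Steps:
T = -⅙ (T = 1/(-6) = -⅙ ≈ -0.16667)
Y = -97/6 (Y = -⅙ - 1*16 = -⅙ - 16 = -97/6 ≈ -16.167)
M = -26 (M = -7 + (-7*3 + 2) = -7 + (-21 + 2) = -7 - 19 = -26)
(M + 122)/((-98 - 105)*(58 + Y) + 415) = (-26 + 122)/((-98 - 105)*(58 - 97/6) + 415) = 96/(-203*251/6 + 415) = 96/(-50953/6 + 415) = 96/(-48463/6) = 96*(-6/48463) = -576/48463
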